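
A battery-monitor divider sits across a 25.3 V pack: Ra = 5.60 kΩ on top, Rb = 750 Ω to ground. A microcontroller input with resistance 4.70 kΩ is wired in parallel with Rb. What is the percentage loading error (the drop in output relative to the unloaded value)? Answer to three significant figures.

12.3 %

Unloaded V = 25.3 × 750/6350 = 2.9882 V.
Loaded: Rb‖R_L = 646.8 Ω, giving V = 25.3 × 646.8/6247 = 2.6195 V.
Drop = (2.9882 − 2.6195) / 2.9882 = 12.3 %.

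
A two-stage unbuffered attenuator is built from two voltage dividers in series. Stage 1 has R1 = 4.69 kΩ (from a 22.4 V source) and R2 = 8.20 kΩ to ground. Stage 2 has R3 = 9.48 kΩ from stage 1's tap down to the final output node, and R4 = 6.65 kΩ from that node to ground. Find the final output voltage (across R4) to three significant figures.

V_out ≈ 4.96 V

Stage 2 presents R3+R4 = 16.13 kΩ as a load on stage 1's tap.
Stage 1's lower leg becomes R2‖(R3+R4) = 5.436 kΩ, so V_mid = 22.4 × 5.436/10.13 = 12.03 V.
Stage 2 is itself unloaded: V_out = V_mid × R4/(R3+R4) = 12.03 × 6.65/16.13 = 4.96 V.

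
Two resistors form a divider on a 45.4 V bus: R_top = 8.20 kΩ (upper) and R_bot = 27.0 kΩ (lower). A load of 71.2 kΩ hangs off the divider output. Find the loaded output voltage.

V_out ≈ 32.0 V

The load sits in parallel with R_bot: R_bot‖R_L = (27.0 × 71.2) / (27.0 + 71.2) = 19.58 kΩ.
V_out = 45.4 × 19.58 / (8.20 + 19.58) = 45.4 × 19.58/27.78 = 32.0 V.
(Unloaded it would have been 34.8 V.)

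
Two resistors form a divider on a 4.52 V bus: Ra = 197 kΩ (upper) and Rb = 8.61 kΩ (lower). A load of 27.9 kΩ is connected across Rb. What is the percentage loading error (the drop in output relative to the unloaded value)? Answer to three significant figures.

22.8 %

The divider's output (Thévenin) resistance is Ra‖Rb = 8.249 kΩ.
Fractional drop under load = R_th/(R_th + R_L) = 8.249 / (8.249 + 27.9) = 0.2282.
So the output falls by 22.8 %.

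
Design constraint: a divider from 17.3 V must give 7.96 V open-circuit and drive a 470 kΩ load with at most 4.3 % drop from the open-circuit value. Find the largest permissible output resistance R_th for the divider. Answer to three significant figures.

R_th ≤ 21.1 kΩ

Loading drop = R_th/(R_th + R_L) ≤ 0.0430, so R_th ≤ R_L · ε/(1−ε) = 470 kΩ × 0.0430/0.9570 = 21.1 kΩ.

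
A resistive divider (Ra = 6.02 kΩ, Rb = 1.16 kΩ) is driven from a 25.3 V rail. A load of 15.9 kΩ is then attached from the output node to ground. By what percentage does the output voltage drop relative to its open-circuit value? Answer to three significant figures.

5.76 %

The divider's output (Thévenin) resistance is Ra‖Rb = 0.9726 kΩ.
Fractional drop under load = R_th/(R_th + R_L) = 0.9726 / (0.9726 + 15.9) = 0.05764.
So the output falls by 5.76 %.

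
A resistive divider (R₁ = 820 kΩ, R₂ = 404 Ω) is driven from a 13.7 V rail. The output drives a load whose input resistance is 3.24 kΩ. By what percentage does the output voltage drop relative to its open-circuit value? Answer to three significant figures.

The divider's output (Thévenin) resistance is R₁‖R₂ = 403.8 Ω.
Fractional drop under load = R_th/(R_th + R_L) = 403.8 / (403.8 + 3240) = 0.1108.
So the output falls by 11.1 %.

11.1 %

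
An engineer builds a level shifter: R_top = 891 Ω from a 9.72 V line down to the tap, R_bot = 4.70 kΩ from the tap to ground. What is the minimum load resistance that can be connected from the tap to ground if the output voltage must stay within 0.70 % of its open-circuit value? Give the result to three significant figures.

R_L(min) ≈ 106 kΩ

Output resistance R_th = R_top‖R_bot = (891 × 4700)/5591 = 749.0 Ω.
The fractional drop is R_th/(R_th + R_L); requiring this ≤ 0.00700 gives R_L ≥ R_th(1/0.00700 − 1) = 749.0 × 141.9 = 106 kΩ.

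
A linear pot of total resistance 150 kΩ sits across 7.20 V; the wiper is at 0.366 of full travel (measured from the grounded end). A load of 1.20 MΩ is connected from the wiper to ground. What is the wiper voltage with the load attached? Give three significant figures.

V ≈ 2.56 V

The wiper splits the pot into (1−α)R = 95.10 kΩ above and αR = 54.90 kΩ below.
Lower section ‖ load = 52.50 kΩ.
V_wiper = 7.20 × 52.50/(95.10 + 52.50) = 2.56 V.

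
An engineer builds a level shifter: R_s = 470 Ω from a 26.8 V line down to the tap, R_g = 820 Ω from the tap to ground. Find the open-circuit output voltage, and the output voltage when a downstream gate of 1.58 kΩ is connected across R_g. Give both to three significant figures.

Unloaded: 17.0 V; loaded: 14.3 V

Open-circuit: V = 26.8 × 820/(470 + 820) = 17.0 V.
With the load, R_g becomes R_g‖R_L = 539.8 Ω, so V = 26.8 × 539.8/1010 = 14.3 V.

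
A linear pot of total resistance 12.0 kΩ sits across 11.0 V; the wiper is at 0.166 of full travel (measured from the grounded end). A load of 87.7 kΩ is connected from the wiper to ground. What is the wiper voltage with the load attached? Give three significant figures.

V ≈ 1.79 V

The wiper splits the pot into (1−α)R = 10.01 kΩ above and αR = 1.992 kΩ below.
Lower section ‖ load = 1.948 kΩ.
V_wiper = 11.0 × 1.948/(10.01 + 1.948) = 1.79 V.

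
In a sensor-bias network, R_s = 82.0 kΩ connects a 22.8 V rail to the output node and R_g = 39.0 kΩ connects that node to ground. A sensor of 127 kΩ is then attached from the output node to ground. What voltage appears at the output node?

The load sits in parallel with R_g: R_g‖R_L = (39.0 × 127) / (39.0 + 127) = 29.84 kΩ.
V_out = 22.8 × 29.84 / (82.0 + 29.84) = 22.8 × 29.84/111.8 = 6.08 V.
(Unloaded it would have been 7.35 V.)

V_out ≈ 6.08 V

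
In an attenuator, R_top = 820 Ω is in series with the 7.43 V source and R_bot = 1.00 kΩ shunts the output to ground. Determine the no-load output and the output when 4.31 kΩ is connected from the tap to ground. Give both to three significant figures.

Unloaded: 4.08 V; loaded: 3.70 V

Open-circuit: V = 7.43 × 1000/(820 + 1000) = 4.08 V.
With the load, R_bot becomes R_bot‖R_L = 811.7 Ω, so V = 7.43 × 811.7/1632 = 3.70 V.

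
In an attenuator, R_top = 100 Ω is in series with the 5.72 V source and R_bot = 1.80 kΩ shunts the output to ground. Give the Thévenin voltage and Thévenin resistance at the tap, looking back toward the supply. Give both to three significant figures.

V_th is the open-circuit tap voltage: 5.72 × 1800/(100 + 1800) = 5.42 V.
With the supply zeroed, R_top and R_bot appear in parallel from the tap: R_th = R_top‖R_bot = (100 × 1800)/1900 = 94.7 Ω.

V_th = 5.42 V, R_th = 94.7 Ω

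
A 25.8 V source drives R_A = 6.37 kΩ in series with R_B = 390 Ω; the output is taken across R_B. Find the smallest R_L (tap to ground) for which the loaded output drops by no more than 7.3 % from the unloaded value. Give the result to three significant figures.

R_L(min) ≈ 4.67 kΩ

Output resistance R_th = R_A‖R_B = (6370 × 390)/6760 = 367.5 Ω.
The fractional drop is R_th/(R_th + R_L); requiring this ≤ 0.0730 gives R_L ≥ R_th(1/0.0730 − 1) = 367.5 × 12.70 = 4.67 kΩ.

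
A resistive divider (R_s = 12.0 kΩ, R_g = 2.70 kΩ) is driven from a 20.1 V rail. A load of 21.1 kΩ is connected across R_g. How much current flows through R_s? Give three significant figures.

I ≈ 1.40 mA

R_g‖R_L = 2.394 kΩ, so the source sees R_s + R_g‖R_L = 14.39 kΩ.
I = 20.1 V / 14.39 kΩ = 1.40 mA.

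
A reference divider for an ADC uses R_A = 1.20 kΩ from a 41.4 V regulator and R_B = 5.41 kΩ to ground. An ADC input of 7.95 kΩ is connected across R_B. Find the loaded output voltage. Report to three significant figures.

V_out ≈ 30.2 V

The load sits in parallel with R_B: R_B‖R_L = (5.41 × 7.95) / (5.41 + 7.95) = 3.219 kΩ.
V_out = 41.4 × 3.219 / (1.20 + 3.219) = 41.4 × 3.219/4.419 = 30.2 V.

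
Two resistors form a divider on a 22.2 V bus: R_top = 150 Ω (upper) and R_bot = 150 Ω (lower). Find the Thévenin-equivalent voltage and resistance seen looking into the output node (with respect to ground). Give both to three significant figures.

V_th is the open-circuit tap voltage: 22.2 × 150/(150 + 150) = 11.1 V.
With the supply zeroed, R_top and R_bot appear in parallel from the tap: R_th = R_top‖R_bot = (150 × 150)/300.0 = 75.0 Ω.

V_th = 11.1 V, R_th = 75.0 Ω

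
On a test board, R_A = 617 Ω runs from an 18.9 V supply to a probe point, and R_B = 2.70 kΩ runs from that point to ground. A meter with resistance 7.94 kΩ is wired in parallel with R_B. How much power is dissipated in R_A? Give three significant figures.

Total resistance from the source is R_A + (R_B‖R_L) = 2632 Ω, so I = 18.9/2632 Ω = 7.181 mA.
P = I²·R_A = (7.181 mA)² × 617 Ω = 31.8 mW.

P ≈ 31.8 mW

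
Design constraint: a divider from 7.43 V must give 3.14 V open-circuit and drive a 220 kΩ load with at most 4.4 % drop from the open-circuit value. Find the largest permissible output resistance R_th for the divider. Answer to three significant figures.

R_th ≤ 10.1 kΩ

Loading drop = R_th/(R_th + R_L) ≤ 0.0440, so R_th ≤ R_L · ε/(1−ε) = 220 kΩ × 0.0440/0.9560 = 10.1 kΩ.
(Any R1, R2 with R2/(R1+R2) = 0.423 and R1‖R2 ≤ 10.1 kΩ will meet the spec.)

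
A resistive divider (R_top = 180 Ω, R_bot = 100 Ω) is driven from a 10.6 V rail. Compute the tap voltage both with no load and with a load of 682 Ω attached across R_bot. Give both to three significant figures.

Open-circuit: V = 10.6 × 100/(180 + 100) = 3.79 V.
With the load, R_bot becomes R_bot‖R_L = 87.21 Ω, so V = 10.6 × 87.21/267.2 = 3.46 V.

Unloaded: 3.79 V; loaded: 3.46 V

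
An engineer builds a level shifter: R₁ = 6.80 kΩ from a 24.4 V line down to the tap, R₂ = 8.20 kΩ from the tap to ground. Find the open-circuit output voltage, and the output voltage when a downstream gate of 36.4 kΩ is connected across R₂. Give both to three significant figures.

Unloaded: 13.3 V; loaded: 12.1 V

Open-circuit: V = 24.4 × 8.20/(6.80 + 8.20) = 13.3 V.
With the load, R₂ becomes R₂‖R_L = 6.692 kΩ, so V = 24.4 × 6.692/13.49 = 12.1 V.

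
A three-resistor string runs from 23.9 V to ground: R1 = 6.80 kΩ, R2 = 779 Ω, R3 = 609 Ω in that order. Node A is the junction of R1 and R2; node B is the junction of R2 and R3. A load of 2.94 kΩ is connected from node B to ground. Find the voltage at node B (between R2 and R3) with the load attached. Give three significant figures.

At node B, R3 is in parallel with the load: R3‖R_L = 504.5 Ω.
Below node A the resistance is R2 + (R3‖R_L) = 1283 Ω, so V_A = 23.9 × 1283/8083 = 3.795 V.
Then V_B = V_A × (R3‖R_L)/(R2 + R3‖R_L) = 3.795 × 504.5/1283 = 1.49 V.

V ≈ 1.49 V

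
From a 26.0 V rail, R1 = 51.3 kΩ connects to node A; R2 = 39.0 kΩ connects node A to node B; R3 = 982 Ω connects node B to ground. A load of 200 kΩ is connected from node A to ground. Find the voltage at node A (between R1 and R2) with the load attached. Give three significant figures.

Below node A the series string R2+R3 = 39980 Ω sits in parallel with the 200000 Ω load: 33320 Ω.
V_A = 26.0 × 33320/(51300 + 33320) = 10.2 V.

V ≈ 10.2 V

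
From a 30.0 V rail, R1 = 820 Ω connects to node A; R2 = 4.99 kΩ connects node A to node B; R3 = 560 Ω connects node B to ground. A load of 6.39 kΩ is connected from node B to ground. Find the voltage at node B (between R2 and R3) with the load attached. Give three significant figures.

V ≈ 2.44 V

At node B, R3 is in parallel with the load: R3‖R_L = 514.9 Ω.
Below node A the resistance is R2 + (R3‖R_L) = 5505 Ω, so V_A = 30.0 × 5505/6325 = 26.11 V.
Then V_B = V_A × (R3‖R_L)/(R2 + R3‖R_L) = 26.11 × 514.9/5505 = 2.44 V.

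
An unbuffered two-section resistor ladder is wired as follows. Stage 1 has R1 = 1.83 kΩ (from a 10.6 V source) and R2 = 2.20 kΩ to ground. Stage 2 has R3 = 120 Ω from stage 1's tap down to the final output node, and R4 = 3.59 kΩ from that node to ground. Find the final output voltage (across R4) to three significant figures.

V_out ≈ 4.41 V

Stage 2 presents R3+R4 = 3710 Ω as a load on stage 1's tap.
Stage 1's lower leg becomes R2‖(R3+R4) = 1381 Ω, so V_mid = 10.6 × 1381/3211 = 4.559 V.
Stage 2 is itself unloaded: V_out = V_mid × R4/(R3+R4) = 4.559 × 3590/3710 = 4.41 V.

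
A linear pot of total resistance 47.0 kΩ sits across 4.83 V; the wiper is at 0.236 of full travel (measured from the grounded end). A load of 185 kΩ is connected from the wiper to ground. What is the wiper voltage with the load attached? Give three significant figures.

V ≈ 1.09 V

The wiper splits the pot into (1−α)R = 35.91 kΩ above and αR = 11.09 kΩ below.
Lower section ‖ load = 10.46 kΩ.
V_wiper = 4.83 × 10.46/(35.91 + 10.46) = 1.09 V.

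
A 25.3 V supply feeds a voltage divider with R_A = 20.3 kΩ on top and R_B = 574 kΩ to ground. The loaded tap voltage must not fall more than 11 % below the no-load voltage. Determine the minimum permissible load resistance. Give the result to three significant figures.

R_L(min) ≈ 159 kΩ

Output resistance R_th = R_A‖R_B = (20.3 × 574)/594.3 = 19.61 kΩ.
The fractional drop is R_th/(R_th + R_L); requiring this ≤ 0.110 gives R_L ≥ R_th(1/0.110 − 1) = 19.61 × 8.091 = 159 kΩ.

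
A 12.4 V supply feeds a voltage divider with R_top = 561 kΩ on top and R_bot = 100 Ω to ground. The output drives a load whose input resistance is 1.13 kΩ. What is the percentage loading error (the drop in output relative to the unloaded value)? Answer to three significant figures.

8.13 %

Unloaded V = 12.4 × 100/561100 = 0.0022099 V.
Loaded: R_bot‖R_L = 91.87 Ω, giving V = 12.4 × 91.87/561100 = 0.0020303 V.
Drop = (0.0022099 − 0.0020303) / 0.0022099 = 8.13 %.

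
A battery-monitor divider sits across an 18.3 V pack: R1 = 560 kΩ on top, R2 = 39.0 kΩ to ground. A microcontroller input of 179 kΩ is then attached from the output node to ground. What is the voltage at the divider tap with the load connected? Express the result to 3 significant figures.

V_out ≈ 0.990 V

The load sits in parallel with R2: R2‖R_L = (39.0 × 179) / (39.0 + 179) = 32.02 kΩ.
V_out = 18.3 × 32.02 / (560 + 32.02) = 18.3 × 32.02/592.0 = 0.990 V.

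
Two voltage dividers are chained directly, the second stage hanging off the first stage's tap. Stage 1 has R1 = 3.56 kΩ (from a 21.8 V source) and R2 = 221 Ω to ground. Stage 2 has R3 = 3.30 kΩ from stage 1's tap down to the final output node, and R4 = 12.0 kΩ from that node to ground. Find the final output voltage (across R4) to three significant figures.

Stage 2 presents R3+R4 = 15300 Ω as a load on stage 1's tap.
Stage 1's lower leg becomes R2‖(R3+R4) = 217.9 Ω, so V_mid = 21.8 × 217.9/3778 = 1.257 V.
Stage 2 is itself unloaded: V_out = V_mid × R4/(R3+R4) = 1.257 × 12000/15300 = 0.986 V.

V_out ≈ 0.986 V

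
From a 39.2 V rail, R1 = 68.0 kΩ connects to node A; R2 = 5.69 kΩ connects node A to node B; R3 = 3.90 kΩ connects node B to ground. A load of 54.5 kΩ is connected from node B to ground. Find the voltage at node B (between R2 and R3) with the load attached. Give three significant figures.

At node B, R3 is in parallel with the load: R3‖R_L = 3.640 kΩ.
Below node A the resistance is R2 + (R3‖R_L) = 9.330 kΩ, so V_A = 39.2 × 9.330/77.33 = 4.729 V.
Then V_B = V_A × (R3‖R_L)/(R2 + R3‖R_L) = 4.729 × 3.640/9.330 = 1.84 V.

V ≈ 1.84 V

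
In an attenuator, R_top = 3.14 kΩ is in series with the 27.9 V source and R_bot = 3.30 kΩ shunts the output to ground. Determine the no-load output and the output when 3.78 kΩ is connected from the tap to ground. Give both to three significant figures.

Unloaded: 14.3 V; loaded: 10.0 V

Open-circuit: V = 27.9 × 3.30/(3.14 + 3.30) = 14.3 V.
With the load, R_bot becomes R_bot‖R_L = 1.762 kΩ, so V = 27.9 × 1.762/4.902 = 10.0 V.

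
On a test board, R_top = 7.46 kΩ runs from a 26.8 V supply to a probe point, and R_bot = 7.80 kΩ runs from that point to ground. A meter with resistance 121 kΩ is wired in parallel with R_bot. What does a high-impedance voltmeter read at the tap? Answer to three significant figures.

The load sits in parallel with R_bot: R_bot‖R_L = (7.80 × 121) / (7.80 + 121) = 7.328 kΩ.
V_out = 26.8 × 7.328 / (7.46 + 7.328) = 26.8 × 7.328/14.79 = 13.3 V.

V_out ≈ 13.3 V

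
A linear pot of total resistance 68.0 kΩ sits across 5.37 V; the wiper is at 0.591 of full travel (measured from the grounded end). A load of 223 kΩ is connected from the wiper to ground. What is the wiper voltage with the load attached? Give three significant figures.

V ≈ 2.96 V

The wiper splits the pot into (1−α)R = 27.81 kΩ above and αR = 40.19 kΩ below.
Lower section ‖ load = 34.05 kΩ.
V_wiper = 5.37 × 34.05/(27.81 + 34.05) = 2.96 V.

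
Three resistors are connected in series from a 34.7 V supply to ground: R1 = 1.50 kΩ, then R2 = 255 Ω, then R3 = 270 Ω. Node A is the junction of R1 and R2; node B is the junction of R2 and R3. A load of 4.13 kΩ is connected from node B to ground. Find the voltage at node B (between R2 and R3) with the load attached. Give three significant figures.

At node B, R3 is in parallel with the load: R3‖R_L = 253.4 Ω.
Below node A the resistance is R2 + (R3‖R_L) = 508.4 Ω, so V_A = 34.7 × 508.4/2008 = 8.784 V.
Then V_B = V_A × (R3‖R_L)/(R2 + R3‖R_L) = 8.784 × 253.4/508.4 = 4.38 V.

V ≈ 4.38 V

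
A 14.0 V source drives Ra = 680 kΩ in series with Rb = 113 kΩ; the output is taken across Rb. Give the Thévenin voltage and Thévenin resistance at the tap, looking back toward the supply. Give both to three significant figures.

V_th = 1.99 V, R_th = 96.9 kΩ

V_th is the open-circuit tap voltage: 14.0 × 113/(680 + 113) = 1.99 V.
With the supply zeroed, Ra and Rb appear in parallel from the tap: R_th = Ra‖Rb = (680 × 113)/793.0 = 96.9 kΩ.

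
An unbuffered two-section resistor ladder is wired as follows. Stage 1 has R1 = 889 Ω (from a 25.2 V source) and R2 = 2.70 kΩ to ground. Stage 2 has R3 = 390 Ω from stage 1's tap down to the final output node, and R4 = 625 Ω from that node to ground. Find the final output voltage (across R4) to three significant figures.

V_out ≈ 7.04 V

Stage 2 presents R3+R4 = 1015 Ω as a load on stage 1's tap.
Stage 1's lower leg becomes R2‖(R3+R4) = 737.7 Ω, so V_mid = 25.2 × 737.7/1627 = 11.43 V.
Stage 2 is itself unloaded: V_out = V_mid × R4/(R3+R4) = 11.43 × 625/1015 = 7.04 V.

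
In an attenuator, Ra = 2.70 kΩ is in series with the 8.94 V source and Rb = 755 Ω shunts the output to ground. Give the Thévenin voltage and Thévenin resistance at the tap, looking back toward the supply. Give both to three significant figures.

V_th is the open-circuit tap voltage: 8.94 × 755/(2700 + 755) = 1.95 V.
With the supply zeroed, Ra and Rb appear in parallel from the tap: R_th = Ra‖Rb = (2700 × 755)/3455 = 590 Ω.

V_th = 1.95 V, R_th = 590 Ω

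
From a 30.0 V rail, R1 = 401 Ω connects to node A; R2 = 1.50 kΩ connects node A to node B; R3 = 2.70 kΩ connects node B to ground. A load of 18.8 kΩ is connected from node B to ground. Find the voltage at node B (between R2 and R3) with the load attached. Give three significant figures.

V ≈ 16.6 V

At node B, R3 is in parallel with the load: R3‖R_L = 2361 Ω.
Below node A the resistance is R2 + (R3‖R_L) = 3861 Ω, so V_A = 30.0 × 3861/4262 = 27.18 V.
Then V_B = V_A × (R3‖R_L)/(R2 + R3‖R_L) = 27.18 × 2361/3861 = 16.6 V.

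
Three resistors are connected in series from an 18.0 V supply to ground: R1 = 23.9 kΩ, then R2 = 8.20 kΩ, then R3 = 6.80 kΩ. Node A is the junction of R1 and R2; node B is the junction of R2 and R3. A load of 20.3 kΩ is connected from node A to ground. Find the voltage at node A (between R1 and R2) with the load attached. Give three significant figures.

Below node A the series string R2+R3 = 15.00 kΩ sits in parallel with the 20.3 kΩ load: 8.626 kΩ.
V_A = 18.0 × 8.626/(23.9 + 8.626) = 4.77 V.

V ≈ 4.77 V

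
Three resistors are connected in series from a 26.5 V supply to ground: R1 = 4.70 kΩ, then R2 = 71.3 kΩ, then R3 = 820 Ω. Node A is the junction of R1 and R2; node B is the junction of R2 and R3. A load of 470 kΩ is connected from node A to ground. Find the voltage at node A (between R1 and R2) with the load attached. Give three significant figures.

Below node A the series string R2+R3 = 72120 Ω sits in parallel with the 470000 Ω load: 62530 Ω.
V_A = 26.5 × 62530/(4700 + 62530) = 24.6 V.

V ≈ 24.6 V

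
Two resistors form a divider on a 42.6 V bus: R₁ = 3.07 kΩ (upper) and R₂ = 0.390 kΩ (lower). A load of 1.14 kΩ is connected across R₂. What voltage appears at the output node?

V_out ≈ 3.68 V

The load sits in parallel with R₂: R₂‖R_L = (390 × 1140) / (390 + 1140) = 290.6 Ω.
V_out = 42.6 × 290.6 / (3070 + 290.6) = 42.6 × 290.6/3361 = 3.68 V.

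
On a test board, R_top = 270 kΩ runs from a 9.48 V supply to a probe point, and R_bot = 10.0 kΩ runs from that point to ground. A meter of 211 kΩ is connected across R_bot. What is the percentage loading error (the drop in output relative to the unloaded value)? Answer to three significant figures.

The divider's output (Thévenin) resistance is R_top‖R_bot = 9.643 kΩ.
Fractional drop under load = R_th/(R_th + R_L) = 9.643 / (9.643 + 211) = 0.04370.
So the output falls by 4.37 %.

4.37 %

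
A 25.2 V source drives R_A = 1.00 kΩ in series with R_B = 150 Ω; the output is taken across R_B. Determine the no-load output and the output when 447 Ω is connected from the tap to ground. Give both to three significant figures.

Open-circuit: V = 25.2 × 150/(1000 + 150) = 3.29 V.
With the load, R_B becomes R_B‖R_L = 112.3 Ω, so V = 25.2 × 112.3/1112 = 2.54 V.

Unloaded: 3.29 V; loaded: 2.54 V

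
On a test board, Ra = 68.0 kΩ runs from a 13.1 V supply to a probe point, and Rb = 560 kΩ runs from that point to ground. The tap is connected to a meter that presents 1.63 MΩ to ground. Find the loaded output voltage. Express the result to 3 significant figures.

V_out ≈ 11.3 V

The load sits in parallel with Rb: Rb‖R_L = (560 × 1630) / (560 + 1630) = 416.8 kΩ.
V_out = 13.1 × 416.8 / (68.0 + 416.8) = 13.1 × 416.8/484.8 = 11.3 V.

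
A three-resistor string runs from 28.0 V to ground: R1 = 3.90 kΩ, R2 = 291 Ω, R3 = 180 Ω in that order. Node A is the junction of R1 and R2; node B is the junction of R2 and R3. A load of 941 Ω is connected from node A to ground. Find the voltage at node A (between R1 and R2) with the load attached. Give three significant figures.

Below node A the series string R2+R3 = 471.0 Ω sits in parallel with the 941 Ω load: 313.9 Ω.
V_A = 28.0 × 313.9/(3900 + 313.9) = 2.09 V.

V ≈ 2.09 V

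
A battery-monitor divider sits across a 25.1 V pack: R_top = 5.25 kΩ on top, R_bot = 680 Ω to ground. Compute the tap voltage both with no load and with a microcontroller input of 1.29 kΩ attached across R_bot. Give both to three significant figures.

Open-circuit: V = 25.1 × 680/(5250 + 680) = 2.88 V.
With the load, R_bot becomes R_bot‖R_L = 445.3 Ω, so V = 25.1 × 445.3/5695 = 1.96 V.

Unloaded: 2.88 V; loaded: 1.96 V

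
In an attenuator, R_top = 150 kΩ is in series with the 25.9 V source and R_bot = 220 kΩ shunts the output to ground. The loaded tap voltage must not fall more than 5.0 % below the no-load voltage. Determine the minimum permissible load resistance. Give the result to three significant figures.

Output resistance R_th = R_top‖R_bot = (150 × 220)/370.0 = 89.19 kΩ.
The fractional drop is R_th/(R_th + R_L); requiring this ≤ 0.0500 gives R_L ≥ R_th(1/0.0500 − 1) = 89.19 × 19.00 = 1.69 MΩ.

R_L(min) ≈ 1.69 MΩ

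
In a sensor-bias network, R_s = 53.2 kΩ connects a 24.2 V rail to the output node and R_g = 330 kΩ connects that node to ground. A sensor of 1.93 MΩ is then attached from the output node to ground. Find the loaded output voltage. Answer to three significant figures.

V_out ≈ 20.4 V

The load sits in parallel with R_g: R_g‖R_L = (330 × 1930) / (330 + 1930) = 281.8 kΩ.
V_out = 24.2 × 281.8 / (53.2 + 281.8) = 24.2 × 281.8/335.0 = 20.4 V.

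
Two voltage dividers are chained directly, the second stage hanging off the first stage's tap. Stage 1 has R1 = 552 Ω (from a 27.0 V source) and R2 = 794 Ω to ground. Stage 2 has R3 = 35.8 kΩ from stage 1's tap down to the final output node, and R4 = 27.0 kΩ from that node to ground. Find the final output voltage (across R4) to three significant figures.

Stage 2 presents R3+R4 = 62800 Ω as a load on stage 1's tap.
Stage 1's lower leg becomes R2‖(R3+R4) = 784.1 Ω, so V_mid = 27.0 × 784.1/1336 = 15.85 V.
Stage 2 is itself unloaded: V_out = V_mid × R4/(R3+R4) = 15.85 × 27000/62800 = 6.81 V.

V_out ≈ 6.81 V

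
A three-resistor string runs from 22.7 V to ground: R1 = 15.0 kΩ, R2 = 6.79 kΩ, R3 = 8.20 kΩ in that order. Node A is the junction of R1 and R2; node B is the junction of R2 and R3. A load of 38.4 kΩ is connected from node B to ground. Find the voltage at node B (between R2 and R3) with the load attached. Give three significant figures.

At node B, R3 is in parallel with the load: R3‖R_L = 6.757 kΩ.
Below node A the resistance is R2 + (R3‖R_L) = 13.55 kΩ, so V_A = 22.7 × 13.55/28.55 = 10.77 V.
Then V_B = V_A × (R3‖R_L)/(R2 + R3‖R_L) = 10.77 × 6.757/13.55 = 5.37 V.

V ≈ 5.37 V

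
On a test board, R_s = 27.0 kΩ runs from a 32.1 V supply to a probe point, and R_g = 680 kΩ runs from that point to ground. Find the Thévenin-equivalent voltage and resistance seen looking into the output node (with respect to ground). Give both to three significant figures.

V_th = 30.9 V, R_th = 26.0 kΩ

V_th is the open-circuit tap voltage: 32.1 × 680/(27.0 + 680) = 30.9 V.
With the supply zeroed, R_s and R_g appear in parallel from the tap: R_th = R_s‖R_g = (27.0 × 680)/707.0 = 26.0 kΩ.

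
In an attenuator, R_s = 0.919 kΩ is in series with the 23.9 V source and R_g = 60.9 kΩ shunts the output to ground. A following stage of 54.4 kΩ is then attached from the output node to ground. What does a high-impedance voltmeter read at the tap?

V_out ≈ 23.2 V

The load sits in parallel with R_g: R_g‖R_L = (60900 × 54400) / (60900 + 54400) = 28730 Ω.
V_out = 23.9 × 28730 / (919 + 28730) = 23.9 × 28730/29650 = 23.2 V.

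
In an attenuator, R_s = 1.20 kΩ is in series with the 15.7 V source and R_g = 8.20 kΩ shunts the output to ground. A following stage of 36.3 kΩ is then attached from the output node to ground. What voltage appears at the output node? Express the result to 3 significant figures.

V_out ≈ 13.3 V

The load sits in parallel with R_g: R_g‖R_L = (8.20 × 36.3) / (8.20 + 36.3) = 6.689 kΩ.
V_out = 15.7 × 6.689 / (1.20 + 6.689) = 15.7 × 6.689/7.889 = 13.3 V.
(Unloaded it would have been 13.7 V.)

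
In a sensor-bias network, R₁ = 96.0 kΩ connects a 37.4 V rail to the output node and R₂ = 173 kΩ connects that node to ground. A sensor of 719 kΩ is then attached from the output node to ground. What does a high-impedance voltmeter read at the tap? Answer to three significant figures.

The load sits in parallel with R₂: R₂‖R_L = (173 × 719) / (173 + 719) = 139.4 kΩ.
V_out = 37.4 × 139.4 / (96.0 + 139.4) = 37.4 × 139.4/235.4 = 22.2 V.

V_out ≈ 22.2 V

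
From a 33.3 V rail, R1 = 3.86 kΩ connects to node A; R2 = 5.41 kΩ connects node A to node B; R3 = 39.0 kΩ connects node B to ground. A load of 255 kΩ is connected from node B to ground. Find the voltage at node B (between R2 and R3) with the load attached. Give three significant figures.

At node B, R3 is in parallel with the load: R3‖R_L = 33.83 kΩ.
Below node A the resistance is R2 + (R3‖R_L) = 39.24 kΩ, so V_A = 33.3 × 39.24/43.10 = 30.32 V.
Then V_B = V_A × (R3‖R_L)/(R2 + R3‖R_L) = 30.32 × 33.83/39.24 = 26.1 V.

V ≈ 26.1 V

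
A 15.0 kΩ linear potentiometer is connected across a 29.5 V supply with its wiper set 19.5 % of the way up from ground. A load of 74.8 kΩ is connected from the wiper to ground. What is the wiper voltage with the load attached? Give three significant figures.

V ≈ 5.58 V

The wiper splits the pot into (1−α)R = 12.07 kΩ above and αR = 2.925 kΩ below.
Lower section ‖ load = 2.815 kΩ.
V_wiper = 29.5 × 2.815/(12.07 + 2.815) = 5.58 V.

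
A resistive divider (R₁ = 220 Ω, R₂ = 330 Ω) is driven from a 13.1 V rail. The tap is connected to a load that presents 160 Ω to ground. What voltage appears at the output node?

The load sits in parallel with R₂: R₂‖R_L = (330 × 160) / (330 + 160) = 107.8 Ω.
V_out = 13.1 × 107.8 / (220 + 107.8) = 13.1 × 107.8/327.8 = 4.31 V.

V_out ≈ 4.31 V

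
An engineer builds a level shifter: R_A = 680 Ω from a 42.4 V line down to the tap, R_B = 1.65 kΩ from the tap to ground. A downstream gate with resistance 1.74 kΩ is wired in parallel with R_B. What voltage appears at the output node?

V_out ≈ 23.5 V

The load sits in parallel with R_B: R_B‖R_L = (1650 × 1740) / (1650 + 1740) = 846.9 Ω.
V_out = 42.4 × 846.9 / (680 + 846.9) = 42.4 × 846.9/1527 = 23.5 V.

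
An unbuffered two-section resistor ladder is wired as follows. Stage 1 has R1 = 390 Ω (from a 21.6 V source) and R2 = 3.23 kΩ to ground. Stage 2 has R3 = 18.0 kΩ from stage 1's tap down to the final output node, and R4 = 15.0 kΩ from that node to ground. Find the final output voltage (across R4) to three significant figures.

Stage 2 presents R3+R4 = 33000 Ω as a load on stage 1's tap.
Stage 1's lower leg becomes R2‖(R3+R4) = 2942 Ω, so V_mid = 21.6 × 2942/3332 = 19.07 V.
Stage 2 is itself unloaded: V_out = V_mid × R4/(R3+R4) = 19.07 × 15000/33000 = 8.67 V.

V_out ≈ 8.67 V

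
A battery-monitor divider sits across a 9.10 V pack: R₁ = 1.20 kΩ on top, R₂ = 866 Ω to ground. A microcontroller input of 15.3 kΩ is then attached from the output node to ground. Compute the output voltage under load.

V_out ≈ 3.69 V

The load sits in parallel with R₂: R₂‖R_L = (866 × 15300) / (866 + 15300) = 819.6 Ω.
V_out = 9.10 × 819.6 / (1200 + 819.6) = 9.10 × 819.6/2020 = 3.69 V.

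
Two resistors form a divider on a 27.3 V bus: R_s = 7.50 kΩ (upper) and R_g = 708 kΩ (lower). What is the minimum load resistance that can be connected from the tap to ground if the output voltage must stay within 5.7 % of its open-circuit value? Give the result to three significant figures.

R_L(min) ≈ 123 kΩ

Output resistance R_th = R_s‖R_g = (7.50 × 708)/715.5 = 7.421 kΩ.
The fractional drop is R_th/(R_th + R_L); requiring this ≤ 0.0570 gives R_L ≥ R_th(1/0.0570 − 1) = 7.421 × 16.54 = 123 kΩ.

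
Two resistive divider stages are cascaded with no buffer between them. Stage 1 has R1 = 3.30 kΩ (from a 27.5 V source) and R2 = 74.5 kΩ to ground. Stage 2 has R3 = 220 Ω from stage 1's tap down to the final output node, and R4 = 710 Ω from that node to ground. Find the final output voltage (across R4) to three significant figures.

V_out ≈ 4.57 V

Stage 2 presents R3+R4 = 930.0 Ω as a load on stage 1's tap.
Stage 1's lower leg becomes R2‖(R3+R4) = 918.5 Ω, so V_mid = 27.5 × 918.5/4219 = 5.988 V.
Stage 2 is itself unloaded: V_out = V_mid × R4/(R3+R4) = 5.988 × 710/930.0 = 4.57 V.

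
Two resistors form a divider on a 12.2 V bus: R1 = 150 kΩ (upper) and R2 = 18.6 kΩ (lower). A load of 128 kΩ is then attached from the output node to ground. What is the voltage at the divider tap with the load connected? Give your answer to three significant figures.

The load sits in parallel with R2: R2‖R_L = (18.6 × 128) / (18.6 + 128) = 16.24 kΩ.
V_out = 12.2 × 16.24 / (150 + 16.24) = 12.2 × 16.24/166.2 = 1.19 V.

V_out ≈ 1.19 V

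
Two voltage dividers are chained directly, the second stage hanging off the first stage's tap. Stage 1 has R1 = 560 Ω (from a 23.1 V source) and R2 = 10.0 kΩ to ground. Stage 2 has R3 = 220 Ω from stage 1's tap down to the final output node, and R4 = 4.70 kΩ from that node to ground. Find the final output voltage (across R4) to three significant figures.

Stage 2 presents R3+R4 = 4920 Ω as a load on stage 1's tap.
Stage 1's lower leg becomes R2‖(R3+R4) = 3298 Ω, so V_mid = 23.1 × 3298/3858 = 19.75 V.
Stage 2 is itself unloaded: V_out = V_mid × R4/(R3+R4) = 19.75 × 4700/4920 = 18.9 V.

V_out ≈ 18.9 V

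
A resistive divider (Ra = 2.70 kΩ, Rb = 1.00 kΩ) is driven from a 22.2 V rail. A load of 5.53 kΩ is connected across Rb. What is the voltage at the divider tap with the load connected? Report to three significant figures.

The load sits in parallel with Rb: Rb‖R_L = (1.00 × 5.53) / (1.00 + 5.53) = 0.8469 kΩ.
V_out = 22.2 × 0.8469 / (2.70 + 0.8469) = 22.2 × 0.8469/3.547 = 5.30 V.
(Unloaded it would have been 6.00 V.)

V_out ≈ 5.30 V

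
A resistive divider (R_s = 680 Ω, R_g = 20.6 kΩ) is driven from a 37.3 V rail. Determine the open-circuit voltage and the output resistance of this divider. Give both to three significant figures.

V_th is the open-circuit tap voltage: 37.3 × 20600/(680 + 20600) = 36.1 V.
With the supply zeroed, R_s and R_g appear in parallel from the tap: R_th = R_s‖R_g = (680 × 20600)/21280 = 658 Ω.

V_th = 36.1 V, R_th = 658 Ω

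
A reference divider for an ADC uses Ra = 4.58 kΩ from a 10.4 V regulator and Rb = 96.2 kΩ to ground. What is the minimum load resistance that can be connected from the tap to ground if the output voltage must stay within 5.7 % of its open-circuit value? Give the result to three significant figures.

Output resistance R_th = Ra‖Rb = (4.58 × 96.2)/100.8 = 4.372 kΩ.
The fractional drop is R_th/(R_th + R_L); requiring this ≤ 0.0570 gives R_L ≥ R_th(1/0.0570 − 1) = 4.372 × 16.54 = 72.3 kΩ.

R_L(min) ≈ 72.3 kΩ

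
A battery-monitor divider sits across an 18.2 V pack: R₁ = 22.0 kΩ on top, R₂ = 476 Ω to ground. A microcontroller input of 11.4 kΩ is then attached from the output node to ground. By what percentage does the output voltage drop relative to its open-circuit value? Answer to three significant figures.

3.93 %

The divider's output (Thévenin) resistance is R₁‖R₂ = 465.9 Ω.
Fractional drop under load = R_th/(R_th + R_L) = 465.9 / (465.9 + 11400) = 0.03927.
So the output falls by 3.93 %.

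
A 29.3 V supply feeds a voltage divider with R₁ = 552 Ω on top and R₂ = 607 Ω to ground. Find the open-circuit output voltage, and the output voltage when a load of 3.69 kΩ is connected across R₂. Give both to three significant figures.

Open-circuit: V = 29.3 × 607/(552 + 607) = 15.3 V.
With the load, R₂ becomes R₂‖R_L = 521.3 Ω, so V = 29.3 × 521.3/1073 = 14.2 V.

Unloaded: 15.3 V; loaded: 14.2 V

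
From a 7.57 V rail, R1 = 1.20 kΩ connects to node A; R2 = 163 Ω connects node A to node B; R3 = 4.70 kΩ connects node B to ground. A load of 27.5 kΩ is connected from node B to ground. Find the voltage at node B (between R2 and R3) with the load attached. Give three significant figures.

V ≈ 5.65 V

At node B, R3 is in parallel with the load: R3‖R_L = 4014 Ω.
Below node A the resistance is R2 + (R3‖R_L) = 4177 Ω, so V_A = 7.57 × 4177/5377 = 5.881 V.
Then V_B = V_A × (R3‖R_L)/(R2 + R3‖R_L) = 5.881 × 4014/4177 = 5.65 V.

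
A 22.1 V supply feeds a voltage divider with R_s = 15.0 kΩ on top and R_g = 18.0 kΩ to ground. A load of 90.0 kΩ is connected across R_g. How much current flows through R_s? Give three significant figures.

I ≈ 0.737 mA

R_g‖R_L = 15.00 kΩ, so the source sees R_s + R_g‖R_L = 30.00 kΩ.
I = 22.1 V / 30.00 kΩ = 0.737 mA.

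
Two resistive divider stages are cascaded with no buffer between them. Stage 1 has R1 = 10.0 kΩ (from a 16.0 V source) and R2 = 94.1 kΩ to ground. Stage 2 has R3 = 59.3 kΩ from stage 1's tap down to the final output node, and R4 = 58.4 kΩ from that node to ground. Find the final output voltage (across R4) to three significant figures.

Stage 2 presents R3+R4 = 117.7 kΩ as a load on stage 1's tap.
Stage 1's lower leg becomes R2‖(R3+R4) = 52.29 kΩ, so V_mid = 16.0 × 52.29/62.29 = 13.43 V.
Stage 2 is itself unloaded: V_out = V_mid × R4/(R3+R4) = 13.43 × 58.4/117.7 = 6.66 V.

V_out ≈ 6.66 V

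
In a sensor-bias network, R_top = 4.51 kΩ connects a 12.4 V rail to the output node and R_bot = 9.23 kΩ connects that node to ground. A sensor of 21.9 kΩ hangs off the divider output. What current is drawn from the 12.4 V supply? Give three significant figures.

R_bot‖R_L = 6.493 kΩ, so the source sees R_top + R_bot‖R_L = 11.00 kΩ.
I = 12.4 V / 11.00 kΩ = 1.13 mA.

I ≈ 1.13 mA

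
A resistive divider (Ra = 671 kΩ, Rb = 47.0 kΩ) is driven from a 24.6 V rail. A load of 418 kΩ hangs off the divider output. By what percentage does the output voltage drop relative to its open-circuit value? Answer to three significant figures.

9.51 %

Unloaded V = 24.6 × 47.0/718.0 = 1.6103 V.
Loaded: Rb‖R_L = 42.25 kΩ, giving V = 24.6 × 42.25/713.2 = 1.4572 V.
Drop = (1.6103 − 1.4572) / 1.6103 = 9.51 %.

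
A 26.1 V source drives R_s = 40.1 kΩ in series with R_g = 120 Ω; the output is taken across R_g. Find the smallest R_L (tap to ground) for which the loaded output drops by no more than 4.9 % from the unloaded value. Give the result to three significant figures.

R_L(min) ≈ 2.32 kΩ

Output resistance R_th = R_s‖R_g = (40100 × 120)/40220 = 119.6 Ω.
The fractional drop is R_th/(R_th + R_L); requiring this ≤ 0.0490 gives R_L ≥ R_th(1/0.0490 − 1) = 119.6 × 19.41 = 2.32 kΩ.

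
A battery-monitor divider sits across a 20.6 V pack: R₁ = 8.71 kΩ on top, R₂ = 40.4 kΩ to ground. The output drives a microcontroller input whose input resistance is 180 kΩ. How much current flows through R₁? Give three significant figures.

I ≈ 0.494 mA

R₂‖R_L = 32.99 kΩ, so the source sees R₁ + R₂‖R_L = 41.70 kΩ.
I = 20.6 V / 41.70 kΩ = 0.494 mA.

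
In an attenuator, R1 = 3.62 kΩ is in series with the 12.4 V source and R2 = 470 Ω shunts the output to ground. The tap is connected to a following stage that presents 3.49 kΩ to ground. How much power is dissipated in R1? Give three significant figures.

P ≈ 34.2 mW

Total resistance from the source is R1 + (R2‖R_L) = 4034 Ω, so I = 12.4/4034 Ω = 3.074 mA.
P = I²·R1 = (3.074 mA)² × 3.62 kΩ = 34.2 mW.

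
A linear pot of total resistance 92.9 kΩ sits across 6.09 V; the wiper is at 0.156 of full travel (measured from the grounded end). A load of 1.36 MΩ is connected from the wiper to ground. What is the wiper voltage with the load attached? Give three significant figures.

V ≈ 0.942 V

The wiper splits the pot into (1−α)R = 78.41 kΩ above and αR = 14.49 kΩ below.
Lower section ‖ load = 14.34 kΩ.
V_wiper = 6.09 × 14.34/(78.41 + 14.34) = 0.942 V.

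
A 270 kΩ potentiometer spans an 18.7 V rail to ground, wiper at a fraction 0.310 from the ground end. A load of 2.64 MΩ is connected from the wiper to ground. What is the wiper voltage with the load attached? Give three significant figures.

V ≈ 5.67 V

The wiper splits the pot into (1−α)R = 186.3 kΩ above and αR = 83.70 kΩ below.
Lower section ‖ load = 81.13 kΩ.
V_wiper = 18.7 × 81.13/(186.3 + 81.13) = 5.67 V.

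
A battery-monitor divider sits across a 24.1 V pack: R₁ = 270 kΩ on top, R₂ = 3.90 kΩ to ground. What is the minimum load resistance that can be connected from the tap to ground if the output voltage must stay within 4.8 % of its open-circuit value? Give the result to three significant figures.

R_L(min) ≈ 76.2 kΩ

Output resistance R_th = R₁‖R₂ = (270 × 3.90)/273.9 = 3.844 kΩ.
The fractional drop is R_th/(R_th + R_L); requiring this ≤ 0.0480 gives R_L ≥ R_th(1/0.0480 − 1) = 3.844 × 19.83 = 76.2 kΩ.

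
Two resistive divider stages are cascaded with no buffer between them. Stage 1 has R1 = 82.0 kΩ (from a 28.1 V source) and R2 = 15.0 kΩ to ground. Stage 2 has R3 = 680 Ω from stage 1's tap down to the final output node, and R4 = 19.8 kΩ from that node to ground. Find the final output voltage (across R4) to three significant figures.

Stage 2 presents R3+R4 = 20480 Ω as a load on stage 1's tap.
Stage 1's lower leg becomes R2‖(R3+R4) = 8658 Ω, so V_mid = 28.1 × 8658/90660 = 2.684 V.
Stage 2 is itself unloaded: V_out = V_mid × R4/(R3+R4) = 2.684 × 19800/20480 = 2.59 V.

V_out ≈ 2.59 V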